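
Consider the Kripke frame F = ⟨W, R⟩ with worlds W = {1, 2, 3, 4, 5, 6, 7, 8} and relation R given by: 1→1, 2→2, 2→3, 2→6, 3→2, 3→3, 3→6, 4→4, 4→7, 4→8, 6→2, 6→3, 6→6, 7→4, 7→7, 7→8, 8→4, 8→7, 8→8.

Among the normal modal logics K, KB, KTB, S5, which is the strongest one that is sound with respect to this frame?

Symmetric (axiom B): yes — every pair in R has its reverse in R.
Reflexive (axiom T): no — 5 is not related to itself.
Euclidean (axiom 5): yes — any two successors of a common world are R-related.
So F validates K, KB; KTB would additionally require R to be reflexive. The strongest is KB.

KB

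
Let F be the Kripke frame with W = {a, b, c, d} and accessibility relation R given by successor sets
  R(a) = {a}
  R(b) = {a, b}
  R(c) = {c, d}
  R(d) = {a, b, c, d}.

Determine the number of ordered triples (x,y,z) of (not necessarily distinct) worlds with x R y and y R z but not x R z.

2

Enumerating: (c,d,a), (c,d,b).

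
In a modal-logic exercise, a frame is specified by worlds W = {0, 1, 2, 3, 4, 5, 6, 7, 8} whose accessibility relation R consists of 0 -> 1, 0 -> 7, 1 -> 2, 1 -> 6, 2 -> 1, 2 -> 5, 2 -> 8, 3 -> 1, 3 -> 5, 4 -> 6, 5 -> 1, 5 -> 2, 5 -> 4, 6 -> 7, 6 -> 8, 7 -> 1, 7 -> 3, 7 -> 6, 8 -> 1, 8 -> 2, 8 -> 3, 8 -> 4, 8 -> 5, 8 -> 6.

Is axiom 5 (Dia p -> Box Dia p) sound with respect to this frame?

No

Axiom 5 corresponds to the accessibility relation being Euclidean.
Euclidean: no — 0 R 1 and 0 R 7, but not 1 R 7.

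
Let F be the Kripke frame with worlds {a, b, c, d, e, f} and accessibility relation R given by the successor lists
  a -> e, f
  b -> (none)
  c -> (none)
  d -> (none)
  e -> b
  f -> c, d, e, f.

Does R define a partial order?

No

Reflexive: no — a is not related to itself.
Transitive: no — a R e and e R b, but not a R b.
Antisymmetric: yes — no distinct pair is related both ways.
So R is not a partial order.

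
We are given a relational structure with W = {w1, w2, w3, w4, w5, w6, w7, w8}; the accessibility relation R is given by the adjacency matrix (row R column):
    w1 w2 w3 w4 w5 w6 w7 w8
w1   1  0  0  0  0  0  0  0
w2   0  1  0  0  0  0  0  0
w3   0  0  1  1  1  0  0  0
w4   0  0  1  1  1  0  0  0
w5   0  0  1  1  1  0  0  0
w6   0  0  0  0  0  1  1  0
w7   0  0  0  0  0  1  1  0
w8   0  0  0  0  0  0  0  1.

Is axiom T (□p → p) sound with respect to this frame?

Yes

Axiom T corresponds to the accessibility relation being reflexive.
Reflexive: yes — every world is R-related to itself.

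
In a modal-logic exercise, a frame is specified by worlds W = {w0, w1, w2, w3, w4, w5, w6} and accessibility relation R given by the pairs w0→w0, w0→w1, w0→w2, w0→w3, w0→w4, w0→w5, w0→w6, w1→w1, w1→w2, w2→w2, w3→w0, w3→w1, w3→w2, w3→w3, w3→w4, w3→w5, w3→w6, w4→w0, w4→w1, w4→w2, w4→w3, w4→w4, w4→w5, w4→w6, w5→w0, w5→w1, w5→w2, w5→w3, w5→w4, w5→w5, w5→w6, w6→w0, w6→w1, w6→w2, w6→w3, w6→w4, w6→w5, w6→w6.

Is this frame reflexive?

Reflexive: yes — every world is R-related to itself.

Yes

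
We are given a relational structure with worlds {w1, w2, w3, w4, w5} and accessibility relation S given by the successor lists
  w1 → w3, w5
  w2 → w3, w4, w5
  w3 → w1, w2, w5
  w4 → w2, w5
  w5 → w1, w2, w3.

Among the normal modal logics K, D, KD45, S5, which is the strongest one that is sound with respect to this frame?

D

Serial (axiom D): yes — every world has a successor (e.g. w1 S w3).
Euclidean (axiom 5): no — w2 S w3 and w2 S w4, but not w3 S w4.
Transitive (axiom 4): no — w1 S w3 and w3 S w2, but not w1 S w2.
Reflexive (axiom T): no — w1 is not related to itself.
So F validates K, D; KD45 would additionally require S to be Euclidean and transitive. The strongest is D.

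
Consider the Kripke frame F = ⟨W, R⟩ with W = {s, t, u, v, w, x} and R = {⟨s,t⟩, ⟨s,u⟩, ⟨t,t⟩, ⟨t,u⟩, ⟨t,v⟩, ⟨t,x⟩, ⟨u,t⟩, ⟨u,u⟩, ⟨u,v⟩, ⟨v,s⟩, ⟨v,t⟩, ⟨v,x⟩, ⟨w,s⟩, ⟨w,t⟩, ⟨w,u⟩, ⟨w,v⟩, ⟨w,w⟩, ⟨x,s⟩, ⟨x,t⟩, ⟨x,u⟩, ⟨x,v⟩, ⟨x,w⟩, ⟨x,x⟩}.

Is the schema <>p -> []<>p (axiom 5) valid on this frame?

No

The schema 5 characterises exactly the Euclidean frames.
Euclidean: no — t R u and t R x, but not u R x.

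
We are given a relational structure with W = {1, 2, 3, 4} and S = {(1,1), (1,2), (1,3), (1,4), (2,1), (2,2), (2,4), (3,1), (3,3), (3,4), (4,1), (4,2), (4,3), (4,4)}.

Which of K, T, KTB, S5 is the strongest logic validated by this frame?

Reflexive (axiom T): yes — every world is S-related to itself.
Symmetric (axiom B): yes — every pair in S has its reverse in S.
Euclidean (axiom 5): no — 1 S 2 and 1 S 3, but not 2 S 3.
So F validates K, T, KTB; S5 would additionally require S to be Euclidean. The strongest is KTB.

KTB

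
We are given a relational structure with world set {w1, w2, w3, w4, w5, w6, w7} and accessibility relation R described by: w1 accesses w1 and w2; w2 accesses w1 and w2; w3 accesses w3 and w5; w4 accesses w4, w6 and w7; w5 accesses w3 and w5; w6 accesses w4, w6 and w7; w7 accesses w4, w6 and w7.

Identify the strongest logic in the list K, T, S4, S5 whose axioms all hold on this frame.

Reflexive (axiom T): yes — every world is R-related to itself.
Transitive (axiom 4): yes — every two-step R-path is closed by a direct edge.
Euclidean (axiom 5): yes — any two successors of a common world are R-related.
So F validates K, T, S4, S5. The strongest is S5.

S5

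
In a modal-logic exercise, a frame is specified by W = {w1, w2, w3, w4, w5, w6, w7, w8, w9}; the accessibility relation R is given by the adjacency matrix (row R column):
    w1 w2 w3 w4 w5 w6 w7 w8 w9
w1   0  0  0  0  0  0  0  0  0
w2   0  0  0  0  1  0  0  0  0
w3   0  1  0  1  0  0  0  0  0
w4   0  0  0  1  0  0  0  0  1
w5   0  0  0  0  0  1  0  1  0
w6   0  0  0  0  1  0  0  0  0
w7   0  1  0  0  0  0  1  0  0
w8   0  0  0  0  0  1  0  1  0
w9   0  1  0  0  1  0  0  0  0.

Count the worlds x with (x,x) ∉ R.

Enumerating: w1, w2, w3, w5, w6, w9.

6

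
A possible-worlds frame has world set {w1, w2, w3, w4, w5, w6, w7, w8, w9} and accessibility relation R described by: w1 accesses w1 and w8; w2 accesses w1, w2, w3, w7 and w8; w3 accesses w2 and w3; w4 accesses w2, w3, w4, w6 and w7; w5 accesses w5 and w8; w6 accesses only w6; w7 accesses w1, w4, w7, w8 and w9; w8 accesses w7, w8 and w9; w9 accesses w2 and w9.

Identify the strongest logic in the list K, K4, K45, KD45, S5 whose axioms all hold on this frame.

Transitive (axiom 4): no — w1 R w8 and w8 R w7, but not w1 R w7.
Euclidean (axiom 5): no — w2 R w1 and w2 R w3, but not w1 R w3.
Serial (axiom D): yes — every world has a successor (e.g. w1 R w1).
Reflexive (axiom T): yes — every world is R-related to itself.
So F validates K; K4 would additionally require R to be transitive. The strongest is K.

K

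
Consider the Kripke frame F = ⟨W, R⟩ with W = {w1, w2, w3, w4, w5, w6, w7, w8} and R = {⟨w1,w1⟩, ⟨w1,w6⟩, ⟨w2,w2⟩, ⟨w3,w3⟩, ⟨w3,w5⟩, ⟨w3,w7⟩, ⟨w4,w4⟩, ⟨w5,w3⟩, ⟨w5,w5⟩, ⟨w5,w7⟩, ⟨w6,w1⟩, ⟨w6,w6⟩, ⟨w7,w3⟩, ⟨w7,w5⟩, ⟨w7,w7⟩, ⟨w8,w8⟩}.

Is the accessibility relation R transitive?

Transitive: yes — every two-step R-path is closed by a direct edge.

Yes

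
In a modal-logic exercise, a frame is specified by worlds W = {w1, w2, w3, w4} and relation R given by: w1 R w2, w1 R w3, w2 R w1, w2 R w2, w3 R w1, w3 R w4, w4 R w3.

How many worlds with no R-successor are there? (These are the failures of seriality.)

0

R is serial; there are no such worlds.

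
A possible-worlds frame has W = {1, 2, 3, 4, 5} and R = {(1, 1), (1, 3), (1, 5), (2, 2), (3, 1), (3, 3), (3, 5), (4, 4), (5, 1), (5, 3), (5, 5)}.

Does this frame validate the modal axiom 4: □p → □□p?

Yes

Axiom 4 corresponds to the accessibility relation being transitive.
Transitive: yes — every two-step R-path is closed by a direct edge.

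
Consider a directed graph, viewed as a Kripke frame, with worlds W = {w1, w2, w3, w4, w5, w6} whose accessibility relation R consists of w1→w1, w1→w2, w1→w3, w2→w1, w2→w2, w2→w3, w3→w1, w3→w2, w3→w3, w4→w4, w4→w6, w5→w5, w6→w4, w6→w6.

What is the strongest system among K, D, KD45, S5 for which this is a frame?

Serial (axiom D): yes — every world has a successor (e.g. w1 R w1).
Euclidean (axiom 5): yes — any two successors of a common world are R-related.
Transitive (axiom 4): yes — every two-step R-path is closed by a direct edge.
Reflexive (axiom T): yes — every world is R-related to itself.
So F validates K, D, KD45, S5. The strongest is S5.

S5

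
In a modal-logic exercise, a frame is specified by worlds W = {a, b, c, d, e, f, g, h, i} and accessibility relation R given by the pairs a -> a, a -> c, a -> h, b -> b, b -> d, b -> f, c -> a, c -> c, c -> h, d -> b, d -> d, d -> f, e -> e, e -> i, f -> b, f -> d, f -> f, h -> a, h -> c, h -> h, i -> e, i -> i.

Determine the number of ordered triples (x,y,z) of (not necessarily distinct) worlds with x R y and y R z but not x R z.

0

R is transitive; there are no such tuples.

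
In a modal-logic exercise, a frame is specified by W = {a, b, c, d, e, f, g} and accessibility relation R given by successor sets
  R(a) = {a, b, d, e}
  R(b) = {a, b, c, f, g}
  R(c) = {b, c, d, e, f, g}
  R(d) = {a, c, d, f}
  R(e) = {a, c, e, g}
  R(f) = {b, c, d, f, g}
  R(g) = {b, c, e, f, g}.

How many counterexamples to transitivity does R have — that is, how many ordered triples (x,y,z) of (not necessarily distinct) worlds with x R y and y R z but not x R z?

Enumerating: (a,b,c), (a,b,f), (a,b,g), (a,d,c), (a,d,f), (a,e,c), (a,e,g), (b,a,d), (b,a,e), (b,c,d), (b,c,e), (b,f,d), … and 26 more.
Total: 38.

38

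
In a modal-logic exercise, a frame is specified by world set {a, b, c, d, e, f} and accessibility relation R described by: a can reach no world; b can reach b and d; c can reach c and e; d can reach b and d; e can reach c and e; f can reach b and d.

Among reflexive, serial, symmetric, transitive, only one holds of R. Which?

Reflexive: no — a is not related to itself.
Serial: no — a has no R-successor.
Symmetric: no — f R b but not b R f.
Transitive: yes — every two-step R-path is closed by a direct edge.
Only transitive holds.

transitive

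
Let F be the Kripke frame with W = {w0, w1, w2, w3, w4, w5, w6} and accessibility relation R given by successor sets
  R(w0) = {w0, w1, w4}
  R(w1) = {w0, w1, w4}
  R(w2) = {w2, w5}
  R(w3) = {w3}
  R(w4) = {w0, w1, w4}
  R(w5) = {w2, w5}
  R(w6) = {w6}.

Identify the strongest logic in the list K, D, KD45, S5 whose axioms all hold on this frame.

S5

Serial (axiom D): yes — every world has a successor (e.g. w0 R w0).
Euclidean (axiom 5): yes — any two successors of a common world are R-related.
Transitive (axiom 4): yes — every two-step R-path is closed by a direct edge.
Reflexive (axiom T): yes — every world is R-related to itself.
So F validates K, D, KD45, S5. The strongest is S5.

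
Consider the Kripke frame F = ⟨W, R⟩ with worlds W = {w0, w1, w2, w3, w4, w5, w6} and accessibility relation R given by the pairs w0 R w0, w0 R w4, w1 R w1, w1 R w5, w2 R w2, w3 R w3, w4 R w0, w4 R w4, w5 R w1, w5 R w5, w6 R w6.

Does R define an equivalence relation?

Yes

Reflexive: yes — every world is R-related to itself.
Symmetric: yes — every pair in R has its reverse in R.
Transitive: yes — every two-step R-path is closed by a direct edge.
So R is an equivalence relation.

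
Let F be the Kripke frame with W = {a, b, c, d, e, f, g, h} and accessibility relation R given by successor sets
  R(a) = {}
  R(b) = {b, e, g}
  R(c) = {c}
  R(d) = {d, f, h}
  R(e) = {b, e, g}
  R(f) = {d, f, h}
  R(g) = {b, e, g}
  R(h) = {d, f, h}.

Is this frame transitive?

Yes

Transitive: yes — every two-step R-path is closed by a direct edge.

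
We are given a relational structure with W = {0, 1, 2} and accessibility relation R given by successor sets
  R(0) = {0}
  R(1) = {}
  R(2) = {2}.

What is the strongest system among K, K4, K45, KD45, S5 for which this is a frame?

Transitive (axiom 4): yes — every two-step R-path is closed by a direct edge.
Euclidean (axiom 5): yes — any two successors of a common world are R-related.
Serial (axiom D): no — 1 has no R-successor.
Reflexive (axiom T): no — 1 is not related to itself.
So F validates K, K4, K45; KD45 would additionally require R to be serial. The strongest is K45.

K45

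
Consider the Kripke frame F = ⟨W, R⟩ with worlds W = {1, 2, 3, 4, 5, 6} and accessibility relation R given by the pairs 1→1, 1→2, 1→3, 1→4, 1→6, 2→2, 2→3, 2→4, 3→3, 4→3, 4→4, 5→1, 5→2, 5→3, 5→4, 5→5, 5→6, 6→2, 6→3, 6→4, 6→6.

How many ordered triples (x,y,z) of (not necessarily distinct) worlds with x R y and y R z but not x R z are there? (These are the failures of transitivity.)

R is transitive; there are no such tuples.

0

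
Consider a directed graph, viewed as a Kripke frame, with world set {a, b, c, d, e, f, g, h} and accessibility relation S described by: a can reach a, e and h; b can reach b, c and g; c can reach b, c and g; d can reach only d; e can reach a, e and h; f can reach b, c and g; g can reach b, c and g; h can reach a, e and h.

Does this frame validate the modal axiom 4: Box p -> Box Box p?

Yes

The schema 4 characterises exactly the transitive frames.
Transitive: yes — every two-step S-path is closed by a direct edge.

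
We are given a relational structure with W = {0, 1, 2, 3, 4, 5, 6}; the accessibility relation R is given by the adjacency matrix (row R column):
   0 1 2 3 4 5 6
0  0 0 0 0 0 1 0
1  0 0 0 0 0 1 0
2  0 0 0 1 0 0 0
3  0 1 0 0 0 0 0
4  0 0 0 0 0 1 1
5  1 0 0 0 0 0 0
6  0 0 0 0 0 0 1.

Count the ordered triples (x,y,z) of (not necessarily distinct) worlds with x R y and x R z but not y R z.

8

Enumerating: (0,5,5), (1,5,5), (2,3,3), (3,1,1), (4,5,5), (4,5,6), (4,6,5), (5,0,0).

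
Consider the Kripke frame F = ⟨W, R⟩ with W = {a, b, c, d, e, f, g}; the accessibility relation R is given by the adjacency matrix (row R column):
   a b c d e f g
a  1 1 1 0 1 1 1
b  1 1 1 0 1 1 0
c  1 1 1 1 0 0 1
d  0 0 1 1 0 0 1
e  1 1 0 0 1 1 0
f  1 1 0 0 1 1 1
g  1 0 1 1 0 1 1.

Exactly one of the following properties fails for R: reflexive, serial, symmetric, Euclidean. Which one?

Reflexive: yes — every world is R-related to itself.
Serial: yes — every world has a successor (e.g. a R a).
Symmetric: yes — every pair in R has its reverse in R.
Euclidean: no — a R b and a R g, but not b R g.
Only Euclidean fails.

Euclidean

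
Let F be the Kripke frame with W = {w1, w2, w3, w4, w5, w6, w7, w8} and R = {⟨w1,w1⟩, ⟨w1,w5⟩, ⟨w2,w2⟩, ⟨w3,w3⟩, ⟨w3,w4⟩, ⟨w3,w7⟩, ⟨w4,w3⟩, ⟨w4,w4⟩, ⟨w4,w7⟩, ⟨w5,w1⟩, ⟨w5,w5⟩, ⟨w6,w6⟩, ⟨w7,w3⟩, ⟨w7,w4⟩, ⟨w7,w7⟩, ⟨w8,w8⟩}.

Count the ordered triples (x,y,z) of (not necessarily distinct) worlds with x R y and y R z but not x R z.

0

R is transitive; there are no such tuples.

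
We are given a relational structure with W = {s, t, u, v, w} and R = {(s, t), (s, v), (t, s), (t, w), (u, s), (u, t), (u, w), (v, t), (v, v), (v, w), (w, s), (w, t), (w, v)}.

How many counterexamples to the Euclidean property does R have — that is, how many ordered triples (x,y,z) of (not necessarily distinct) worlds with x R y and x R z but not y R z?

Enumerating: (s,t,t), (s,t,v), (t,s,s), (t,s,w), (t,w,w), (u,s,s), (u,s,w), (u,t,t), (u,w,w), (v,t,t), (v,t,v), (v,w,w), (w,s,s), (w,t,t), (w,t,v), (w,v,s).

16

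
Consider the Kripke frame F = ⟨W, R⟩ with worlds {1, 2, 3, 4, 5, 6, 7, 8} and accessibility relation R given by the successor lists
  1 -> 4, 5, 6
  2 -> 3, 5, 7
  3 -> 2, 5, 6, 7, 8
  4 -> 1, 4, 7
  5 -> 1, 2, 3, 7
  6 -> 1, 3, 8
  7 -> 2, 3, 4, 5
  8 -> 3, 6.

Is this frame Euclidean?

Euclidean: no — 1 R 4 and 1 R 5, but not 4 R 5.

No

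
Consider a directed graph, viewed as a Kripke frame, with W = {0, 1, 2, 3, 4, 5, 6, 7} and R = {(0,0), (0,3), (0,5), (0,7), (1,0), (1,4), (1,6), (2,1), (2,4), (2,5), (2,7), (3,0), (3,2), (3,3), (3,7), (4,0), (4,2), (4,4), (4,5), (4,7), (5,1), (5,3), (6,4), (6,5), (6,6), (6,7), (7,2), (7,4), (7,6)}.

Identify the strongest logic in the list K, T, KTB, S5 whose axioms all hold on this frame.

Reflexive (axiom T): no — 1 is not related to itself.
Symmetric (axiom B): no — 0 R 5 but not 5 R 0.
Euclidean (axiom 5): no — 0 R 3 and 0 R 5, but not 3 R 5.
So F validates K; T would additionally require R to be reflexive. The strongest is K.

K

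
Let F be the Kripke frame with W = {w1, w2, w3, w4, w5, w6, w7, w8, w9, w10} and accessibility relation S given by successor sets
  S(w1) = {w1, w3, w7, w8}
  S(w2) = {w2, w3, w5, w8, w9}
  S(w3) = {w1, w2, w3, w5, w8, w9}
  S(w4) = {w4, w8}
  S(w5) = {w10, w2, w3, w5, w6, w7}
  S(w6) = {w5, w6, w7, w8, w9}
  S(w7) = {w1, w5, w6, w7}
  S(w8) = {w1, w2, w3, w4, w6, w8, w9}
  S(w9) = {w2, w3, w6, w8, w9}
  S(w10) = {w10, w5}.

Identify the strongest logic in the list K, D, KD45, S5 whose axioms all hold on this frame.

Serial (axiom D): yes — every world has a successor (e.g. w1 S w1).
Euclidean (axiom 5): no — w1 S w3 and w1 S w7, but not w3 S w7.
Transitive (axiom 4): no — w1 S w3 and w3 S w2, but not w1 S w2.
Reflexive (axiom T): yes — every world is S-related to itself.
So F validates K, D; KD45 would additionally require S to be Euclidean and transitive. The strongest is D.

D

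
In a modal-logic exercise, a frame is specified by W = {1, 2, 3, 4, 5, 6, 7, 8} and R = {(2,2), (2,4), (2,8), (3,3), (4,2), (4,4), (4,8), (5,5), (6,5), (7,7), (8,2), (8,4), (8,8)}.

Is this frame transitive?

Transitive: yes — every two-step R-path is closed by a direct edge.

Yes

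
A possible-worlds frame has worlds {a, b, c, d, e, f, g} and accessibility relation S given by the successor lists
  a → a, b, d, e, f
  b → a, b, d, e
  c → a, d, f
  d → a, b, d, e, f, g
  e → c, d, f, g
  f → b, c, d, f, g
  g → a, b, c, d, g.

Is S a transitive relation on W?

Transitive: no — a S d and d S g, but not a S g.

No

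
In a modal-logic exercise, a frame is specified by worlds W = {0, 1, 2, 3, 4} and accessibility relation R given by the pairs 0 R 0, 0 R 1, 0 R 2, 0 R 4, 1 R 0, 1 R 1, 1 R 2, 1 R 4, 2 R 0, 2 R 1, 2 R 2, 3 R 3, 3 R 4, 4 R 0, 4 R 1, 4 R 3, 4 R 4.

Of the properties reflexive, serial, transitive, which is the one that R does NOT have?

transitive

Reflexive: yes — every world is R-related to itself.
Serial: yes — every world has a successor (e.g. 0 R 0).
Transitive: no — 0 R 4 and 4 R 3, but not 0 R 3.
Only transitive fails.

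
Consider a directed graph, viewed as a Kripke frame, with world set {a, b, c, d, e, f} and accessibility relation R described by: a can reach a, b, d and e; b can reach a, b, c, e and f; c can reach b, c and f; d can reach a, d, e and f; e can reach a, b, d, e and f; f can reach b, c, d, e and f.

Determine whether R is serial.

Serial: yes — every world has a successor (e.g. a R a).

Yes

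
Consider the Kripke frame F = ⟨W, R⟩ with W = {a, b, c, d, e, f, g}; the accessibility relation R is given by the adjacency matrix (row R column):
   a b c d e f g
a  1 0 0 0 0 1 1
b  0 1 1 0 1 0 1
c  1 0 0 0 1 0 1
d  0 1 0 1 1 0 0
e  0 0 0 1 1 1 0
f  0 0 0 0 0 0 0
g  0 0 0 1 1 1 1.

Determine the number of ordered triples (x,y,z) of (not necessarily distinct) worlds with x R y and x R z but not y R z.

Enumerating: (a,f,a), (a,f,f), (a,f,g), (a,g,a), (b,c,b), (b,c,c), (b,e,b), (b,e,c), (b,e,g), (b,g,b), (b,g,c), (c,a,e), … and 16 more.
Total: 28.

28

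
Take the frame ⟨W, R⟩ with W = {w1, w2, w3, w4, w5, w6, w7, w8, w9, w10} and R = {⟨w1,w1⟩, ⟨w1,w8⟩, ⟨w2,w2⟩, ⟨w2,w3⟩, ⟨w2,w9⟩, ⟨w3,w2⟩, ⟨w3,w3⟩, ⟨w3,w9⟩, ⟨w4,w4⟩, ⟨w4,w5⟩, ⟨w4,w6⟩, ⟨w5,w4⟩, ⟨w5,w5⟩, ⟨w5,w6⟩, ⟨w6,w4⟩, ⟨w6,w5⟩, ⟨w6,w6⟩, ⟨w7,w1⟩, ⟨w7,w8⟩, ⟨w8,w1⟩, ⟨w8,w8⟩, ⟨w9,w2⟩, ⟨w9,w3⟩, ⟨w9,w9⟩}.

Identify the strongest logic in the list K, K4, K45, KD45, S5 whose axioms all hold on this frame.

K45

Transitive (axiom 4): yes — every two-step R-path is closed by a direct edge.
Euclidean (axiom 5): yes — any two successors of a common world are R-related.
Serial (axiom D): no — w10 has no R-successor.
Reflexive (axiom T): no — w7 is not related to itself.
So F validates K, K4, K45; KD45 would additionally require R to be serial. The strongest is K45.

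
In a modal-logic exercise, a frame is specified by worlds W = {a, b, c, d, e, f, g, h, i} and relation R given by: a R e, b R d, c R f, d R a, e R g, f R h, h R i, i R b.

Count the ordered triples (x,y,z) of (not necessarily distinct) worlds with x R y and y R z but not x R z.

7

Enumerating: (a,e,g), (b,d,a), (c,f,h), (d,a,e), (f,h,i), (h,i,b), (i,b,d).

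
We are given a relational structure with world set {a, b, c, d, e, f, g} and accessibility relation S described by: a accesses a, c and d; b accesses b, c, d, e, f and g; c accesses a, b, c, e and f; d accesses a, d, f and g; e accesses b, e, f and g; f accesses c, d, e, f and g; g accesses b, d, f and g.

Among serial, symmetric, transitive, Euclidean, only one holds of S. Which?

serial

Serial: yes — every world has a successor (e.g. a S a).
Symmetric: no — b S d but not d S b.
Transitive: no — a S c and c S b, but not a S b.
Euclidean: no — a S c and a S d, but not c S d.
Only serial holds.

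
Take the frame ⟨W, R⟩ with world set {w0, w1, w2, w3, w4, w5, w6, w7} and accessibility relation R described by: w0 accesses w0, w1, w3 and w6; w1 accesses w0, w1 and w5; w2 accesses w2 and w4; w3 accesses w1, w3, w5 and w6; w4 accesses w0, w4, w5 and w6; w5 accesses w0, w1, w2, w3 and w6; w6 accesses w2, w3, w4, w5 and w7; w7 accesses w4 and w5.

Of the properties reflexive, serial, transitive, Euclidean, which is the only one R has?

Reflexive: no — w5 is not related to itself.
Serial: yes — every world has a successor (e.g. w0 R w0).
Transitive: no — w0 R w1 and w1 R w5, but not w0 R w5.
Euclidean: no — w0 R w1 and w0 R w3, but not w1 R w3.
Only serial holds.

serial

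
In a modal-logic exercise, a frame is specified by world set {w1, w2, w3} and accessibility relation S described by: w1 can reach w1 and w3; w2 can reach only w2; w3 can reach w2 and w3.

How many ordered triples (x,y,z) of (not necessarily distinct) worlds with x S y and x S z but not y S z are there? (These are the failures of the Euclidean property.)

2

Enumerating: (w1,w3,w1), (w3,w2,w3).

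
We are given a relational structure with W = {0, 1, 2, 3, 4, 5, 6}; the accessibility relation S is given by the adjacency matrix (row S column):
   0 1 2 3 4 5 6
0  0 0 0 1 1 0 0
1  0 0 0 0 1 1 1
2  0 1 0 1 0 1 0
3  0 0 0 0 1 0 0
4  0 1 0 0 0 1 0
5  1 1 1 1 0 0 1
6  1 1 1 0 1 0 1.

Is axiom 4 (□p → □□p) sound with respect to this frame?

By correspondence theory, 4 is valid on a frame iff S is transitive.
Transitive: no — 0 S 4 and 4 S 1, but not 0 S 1.

No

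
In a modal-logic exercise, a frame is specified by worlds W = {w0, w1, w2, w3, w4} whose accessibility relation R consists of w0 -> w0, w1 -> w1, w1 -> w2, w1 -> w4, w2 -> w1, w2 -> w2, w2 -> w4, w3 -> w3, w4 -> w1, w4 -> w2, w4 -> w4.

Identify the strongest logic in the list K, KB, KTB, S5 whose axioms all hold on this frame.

Symmetric (axiom B): yes — every pair in R has its reverse in R.
Reflexive (axiom T): yes — every world is R-related to itself.
Euclidean (axiom 5): yes — any two successors of a common world are R-related.
So F validates K, KB, KTB, S5. The strongest is S5.

S5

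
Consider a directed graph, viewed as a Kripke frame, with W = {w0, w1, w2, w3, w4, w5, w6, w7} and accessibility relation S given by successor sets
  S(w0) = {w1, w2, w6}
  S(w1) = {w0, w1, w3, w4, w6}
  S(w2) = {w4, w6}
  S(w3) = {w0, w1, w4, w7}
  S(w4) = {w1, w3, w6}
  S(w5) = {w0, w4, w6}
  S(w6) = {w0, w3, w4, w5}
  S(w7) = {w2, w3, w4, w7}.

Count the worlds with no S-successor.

0

S is serial; there are no such worlds.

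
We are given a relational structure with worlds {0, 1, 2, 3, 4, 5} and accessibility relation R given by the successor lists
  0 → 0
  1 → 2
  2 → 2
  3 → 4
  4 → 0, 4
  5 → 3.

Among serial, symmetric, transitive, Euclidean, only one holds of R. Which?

Serial: yes — every world has a successor (e.g. 0 R 0).
Symmetric: no — 1 R 2 but not 2 R 1.
Transitive: no — 3 R 4 and 4 R 0, but not 3 R 0.
Euclidean: no — 4 R 0 and 4 R 4, but not 0 R 4.
Only serial holds.

serial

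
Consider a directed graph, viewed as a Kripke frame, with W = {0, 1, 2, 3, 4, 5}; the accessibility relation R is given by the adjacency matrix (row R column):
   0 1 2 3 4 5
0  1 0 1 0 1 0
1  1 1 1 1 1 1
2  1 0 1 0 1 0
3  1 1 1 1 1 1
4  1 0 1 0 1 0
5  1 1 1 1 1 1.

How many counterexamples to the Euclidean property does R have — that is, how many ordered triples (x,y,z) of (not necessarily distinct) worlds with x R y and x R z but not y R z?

Enumerating: (1,0,1), (1,0,3), (1,0,5), (1,2,1), (1,2,3), (1,2,5), (1,4,1), (1,4,3), (1,4,5), (3,0,1), (3,0,3), (3,0,5), … and 15 more.
Total: 27.

27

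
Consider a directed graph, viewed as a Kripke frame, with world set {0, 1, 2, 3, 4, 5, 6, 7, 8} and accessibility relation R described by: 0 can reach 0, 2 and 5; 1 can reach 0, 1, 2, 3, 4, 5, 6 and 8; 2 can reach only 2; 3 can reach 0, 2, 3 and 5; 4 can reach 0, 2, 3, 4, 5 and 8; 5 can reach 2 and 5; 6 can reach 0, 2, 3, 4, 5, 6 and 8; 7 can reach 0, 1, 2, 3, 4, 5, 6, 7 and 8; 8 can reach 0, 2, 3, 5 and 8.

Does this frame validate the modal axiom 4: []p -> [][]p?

Yes

Axiom 4 corresponds to the accessibility relation being transitive.
Transitive: yes — every two-step R-path is closed by a direct edge.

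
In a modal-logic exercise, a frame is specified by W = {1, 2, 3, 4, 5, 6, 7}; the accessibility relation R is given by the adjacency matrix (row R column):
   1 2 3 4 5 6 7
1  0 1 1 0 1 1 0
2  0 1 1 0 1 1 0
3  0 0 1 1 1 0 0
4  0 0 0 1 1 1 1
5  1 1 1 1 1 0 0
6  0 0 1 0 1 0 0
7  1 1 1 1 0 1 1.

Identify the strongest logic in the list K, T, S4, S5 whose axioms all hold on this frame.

K

Reflexive (axiom T): no — 1 is not related to itself.
Transitive (axiom 4): no — 1 R 3 and 3 R 4, but not 1 R 4.
Euclidean (axiom 5): no — 1 R 3 and 1 R 2, but not 3 R 2.
So F validates K; T would additionally require R to be reflexive. The strongest is K.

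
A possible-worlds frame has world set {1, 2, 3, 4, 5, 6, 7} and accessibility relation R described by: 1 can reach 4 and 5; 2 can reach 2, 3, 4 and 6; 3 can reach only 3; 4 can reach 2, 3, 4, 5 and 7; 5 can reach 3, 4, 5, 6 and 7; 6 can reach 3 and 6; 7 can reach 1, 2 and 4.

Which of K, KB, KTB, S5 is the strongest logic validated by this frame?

Symmetric (axiom B): no — 1 R 4 but not 4 R 1.
Reflexive (axiom T): no — 1 is not related to itself.
Euclidean (axiom 5): no — 2 R 3 and 2 R 4, but not 3 R 4.
So F validates K; KB would additionally require R to be symmetric. The strongest is K.

K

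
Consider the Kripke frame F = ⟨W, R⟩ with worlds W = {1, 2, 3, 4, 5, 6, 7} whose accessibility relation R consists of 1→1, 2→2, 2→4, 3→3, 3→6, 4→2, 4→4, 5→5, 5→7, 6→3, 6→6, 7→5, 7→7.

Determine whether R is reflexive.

Reflexive: yes — every world is R-related to itself.

Yes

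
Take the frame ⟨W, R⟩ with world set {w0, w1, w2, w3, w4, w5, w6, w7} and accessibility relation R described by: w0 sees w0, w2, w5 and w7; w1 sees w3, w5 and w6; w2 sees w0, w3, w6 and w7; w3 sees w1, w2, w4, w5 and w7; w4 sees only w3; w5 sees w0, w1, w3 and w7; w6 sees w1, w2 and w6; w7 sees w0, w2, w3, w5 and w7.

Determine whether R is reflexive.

No

Reflexive: no — w1 is not related to itself.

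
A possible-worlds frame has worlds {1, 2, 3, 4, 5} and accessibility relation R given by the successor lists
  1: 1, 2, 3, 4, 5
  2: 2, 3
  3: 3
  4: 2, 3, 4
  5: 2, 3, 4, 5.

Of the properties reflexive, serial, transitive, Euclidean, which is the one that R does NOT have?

Euclidean

Reflexive: yes — every world is R-related to itself.
Serial: yes — every world has a successor (e.g. 1 R 1).
Transitive: yes — every two-step R-path is closed by a direct edge.
Euclidean: no — 1 R 2 and 1 R 4, but not 2 R 4.
Only Euclidean fails.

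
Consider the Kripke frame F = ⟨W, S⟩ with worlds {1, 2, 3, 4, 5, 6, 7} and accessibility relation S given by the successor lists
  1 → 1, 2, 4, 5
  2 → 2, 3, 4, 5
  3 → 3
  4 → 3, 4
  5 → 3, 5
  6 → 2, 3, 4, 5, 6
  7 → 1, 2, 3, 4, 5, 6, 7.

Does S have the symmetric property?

No

Symmetric: no — 1 S 2 but not 2 S 1.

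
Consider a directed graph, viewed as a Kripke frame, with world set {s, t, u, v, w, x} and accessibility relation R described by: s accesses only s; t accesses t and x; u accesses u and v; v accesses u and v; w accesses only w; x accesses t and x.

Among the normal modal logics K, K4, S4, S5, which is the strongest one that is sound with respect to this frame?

S5

Transitive (axiom 4): yes — every two-step R-path is closed by a direct edge.
Reflexive (axiom T): yes — every world is R-related to itself.
Euclidean (axiom 5): yes — any two successors of a common world are R-related.
So F validates K, K4, S4, S5. The strongest is S5.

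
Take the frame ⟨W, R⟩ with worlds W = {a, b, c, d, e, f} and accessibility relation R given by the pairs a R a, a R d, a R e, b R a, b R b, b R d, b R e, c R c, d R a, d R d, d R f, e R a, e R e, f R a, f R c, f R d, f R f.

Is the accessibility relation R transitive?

No

Transitive: no — a R d and d R f, but not a R f.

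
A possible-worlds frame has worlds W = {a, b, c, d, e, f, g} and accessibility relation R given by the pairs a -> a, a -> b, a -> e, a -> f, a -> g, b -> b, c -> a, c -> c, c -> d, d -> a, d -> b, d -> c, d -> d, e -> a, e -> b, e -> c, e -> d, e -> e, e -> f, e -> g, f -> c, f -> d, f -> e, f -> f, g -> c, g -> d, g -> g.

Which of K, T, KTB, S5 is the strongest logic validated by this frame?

Reflexive (axiom T): yes — every world is R-related to itself.
Symmetric (axiom B): no — a R b but not b R a.
Euclidean (axiom 5): no — a R b and a R e, but not b R e.
So F validates K, T; KTB would additionally require R to be symmetric. The strongest is T.

T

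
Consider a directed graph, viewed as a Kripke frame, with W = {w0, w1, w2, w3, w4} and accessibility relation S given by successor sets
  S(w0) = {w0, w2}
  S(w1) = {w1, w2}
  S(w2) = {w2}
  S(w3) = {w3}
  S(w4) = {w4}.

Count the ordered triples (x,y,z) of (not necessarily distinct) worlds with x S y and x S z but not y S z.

2

Enumerating: (w0,w2,w0), (w1,w2,w1).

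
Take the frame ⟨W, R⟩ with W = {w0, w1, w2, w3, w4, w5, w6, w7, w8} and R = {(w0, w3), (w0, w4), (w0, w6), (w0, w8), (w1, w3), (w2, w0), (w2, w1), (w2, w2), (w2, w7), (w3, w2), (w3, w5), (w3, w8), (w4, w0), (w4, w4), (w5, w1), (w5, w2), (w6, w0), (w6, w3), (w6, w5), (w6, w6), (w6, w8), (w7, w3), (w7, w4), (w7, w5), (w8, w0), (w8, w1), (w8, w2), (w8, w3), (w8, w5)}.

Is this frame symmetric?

Symmetric: no — w0 R w3 but not w3 R w0.

No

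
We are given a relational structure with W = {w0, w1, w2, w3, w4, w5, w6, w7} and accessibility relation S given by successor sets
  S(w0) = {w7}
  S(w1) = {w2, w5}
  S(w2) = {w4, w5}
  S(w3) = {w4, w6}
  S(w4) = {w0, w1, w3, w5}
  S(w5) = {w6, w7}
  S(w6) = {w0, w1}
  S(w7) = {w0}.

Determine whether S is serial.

Serial: yes — every world has a successor (e.g. w0 S w7).

Yes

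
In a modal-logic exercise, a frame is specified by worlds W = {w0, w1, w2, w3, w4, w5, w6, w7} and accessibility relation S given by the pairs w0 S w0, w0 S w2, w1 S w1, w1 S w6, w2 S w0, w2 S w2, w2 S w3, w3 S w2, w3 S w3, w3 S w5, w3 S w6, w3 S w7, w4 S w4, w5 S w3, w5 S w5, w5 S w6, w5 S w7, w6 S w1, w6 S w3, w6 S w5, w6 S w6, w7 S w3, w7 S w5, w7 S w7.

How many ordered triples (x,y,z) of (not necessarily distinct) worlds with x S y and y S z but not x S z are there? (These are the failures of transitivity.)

Enumerating: (w0,w2,w3), (w1,w6,w3), (w1,w6,w5), (w2,w3,w5), (w2,w3,w6), (w2,w3,w7), (w3,w2,w0), (w3,w6,w1), (w5,w3,w2), (w5,w6,w1), (w6,w3,w2), (w6,w3,w7), (w6,w5,w7), (w7,w3,w2), (w7,w3,w6), (w7,w5,w6).

16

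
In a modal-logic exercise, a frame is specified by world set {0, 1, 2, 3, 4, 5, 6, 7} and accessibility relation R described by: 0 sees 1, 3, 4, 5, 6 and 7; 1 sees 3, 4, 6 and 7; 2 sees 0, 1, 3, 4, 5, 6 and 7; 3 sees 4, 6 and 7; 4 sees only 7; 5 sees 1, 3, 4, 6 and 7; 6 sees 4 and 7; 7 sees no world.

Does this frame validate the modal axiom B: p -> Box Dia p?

Axiom B corresponds to the accessibility relation being symmetric.
Symmetric: no — 0 R 1 but not 1 R 0.

No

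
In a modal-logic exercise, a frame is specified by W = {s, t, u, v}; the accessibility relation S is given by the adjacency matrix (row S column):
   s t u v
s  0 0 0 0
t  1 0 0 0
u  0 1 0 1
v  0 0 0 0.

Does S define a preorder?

No

Reflexive: no — s is not related to itself.
Transitive: no — u S t and t S s, but not u S s.
So S is not a preorder.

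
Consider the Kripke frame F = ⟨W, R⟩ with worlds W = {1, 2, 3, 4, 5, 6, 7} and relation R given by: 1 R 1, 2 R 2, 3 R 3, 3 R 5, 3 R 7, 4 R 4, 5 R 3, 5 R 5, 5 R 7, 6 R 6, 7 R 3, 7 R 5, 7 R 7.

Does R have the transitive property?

Transitive: yes — every two-step R-path is closed by a direct edge.

Yes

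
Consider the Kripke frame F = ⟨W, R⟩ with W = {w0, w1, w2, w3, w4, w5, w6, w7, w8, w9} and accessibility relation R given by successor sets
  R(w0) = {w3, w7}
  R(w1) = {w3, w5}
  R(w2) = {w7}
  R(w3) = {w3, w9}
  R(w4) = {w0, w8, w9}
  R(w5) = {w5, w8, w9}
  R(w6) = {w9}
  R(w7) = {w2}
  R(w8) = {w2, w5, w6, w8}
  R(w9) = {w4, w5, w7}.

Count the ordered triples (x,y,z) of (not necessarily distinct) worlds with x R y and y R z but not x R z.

Enumerating: (w0,w3,w9), (w0,w7,w2), (w1,w3,w9), (w1,w5,w8), (w1,w5,w9), (w2,w7,w2), (w3,w9,w4), (w3,w9,w5), (w3,w9,w7), (w4,w0,w3), (w4,w0,w7), (w4,w8,w2), … and 22 more.
Total: 34.

34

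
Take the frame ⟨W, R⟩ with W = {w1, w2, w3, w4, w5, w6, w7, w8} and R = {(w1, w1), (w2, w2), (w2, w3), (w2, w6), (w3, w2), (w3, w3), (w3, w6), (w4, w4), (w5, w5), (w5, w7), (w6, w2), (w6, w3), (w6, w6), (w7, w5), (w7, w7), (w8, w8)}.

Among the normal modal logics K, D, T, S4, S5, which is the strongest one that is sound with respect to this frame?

S5

Serial (axiom D): yes — every world has a successor (e.g. w1 R w1).
Reflexive (axiom T): yes — every world is R-related to itself.
Transitive (axiom 4): yes — every two-step R-path is closed by a direct edge.
Euclidean (axiom 5): yes — any two successors of a common world are R-related.
So F validates K, D, T, S4, S5. The strongest is S5.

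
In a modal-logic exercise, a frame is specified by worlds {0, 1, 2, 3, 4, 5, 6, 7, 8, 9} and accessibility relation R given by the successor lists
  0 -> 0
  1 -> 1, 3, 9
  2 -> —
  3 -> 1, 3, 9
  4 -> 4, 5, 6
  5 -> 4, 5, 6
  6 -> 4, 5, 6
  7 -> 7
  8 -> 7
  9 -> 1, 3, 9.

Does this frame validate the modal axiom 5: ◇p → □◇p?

Yes

By correspondence theory, 5 is valid on a frame iff R is Euclidean.
Euclidean: yes — any two successors of a common world are R-related.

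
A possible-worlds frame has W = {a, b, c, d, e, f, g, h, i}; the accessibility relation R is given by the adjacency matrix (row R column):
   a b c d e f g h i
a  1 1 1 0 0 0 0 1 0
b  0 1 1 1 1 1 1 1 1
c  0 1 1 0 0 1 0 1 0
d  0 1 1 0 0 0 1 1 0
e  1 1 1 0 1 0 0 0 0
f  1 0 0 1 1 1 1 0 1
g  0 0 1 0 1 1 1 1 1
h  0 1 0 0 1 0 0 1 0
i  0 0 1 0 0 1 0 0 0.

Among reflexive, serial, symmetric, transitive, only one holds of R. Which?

Reflexive: no — d is not related to itself.
Serial: yes — every world has a successor (e.g. a R a).
Symmetric: no — a R b but not b R a.
Transitive: no — a R b and b R d, but not a R d.
Only serial holds.

serial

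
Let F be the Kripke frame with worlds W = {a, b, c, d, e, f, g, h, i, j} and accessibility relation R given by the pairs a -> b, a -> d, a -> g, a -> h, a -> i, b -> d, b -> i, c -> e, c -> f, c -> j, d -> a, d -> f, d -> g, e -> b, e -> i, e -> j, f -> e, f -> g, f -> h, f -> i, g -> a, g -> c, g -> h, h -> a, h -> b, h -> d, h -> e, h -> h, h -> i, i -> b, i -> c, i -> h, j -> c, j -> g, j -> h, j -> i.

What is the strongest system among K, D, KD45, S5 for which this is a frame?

Serial (axiom D): yes — every world has a successor (e.g. a R b).
Euclidean (axiom 5): no — a R b and a R g, but not b R g.
Transitive (axiom 4): no — a R d and d R f, but not a R f.
Reflexive (axiom T): no — a is not related to itself.
So F validates K, D; KD45 would additionally require R to be Euclidean and transitive. The strongest is D.

D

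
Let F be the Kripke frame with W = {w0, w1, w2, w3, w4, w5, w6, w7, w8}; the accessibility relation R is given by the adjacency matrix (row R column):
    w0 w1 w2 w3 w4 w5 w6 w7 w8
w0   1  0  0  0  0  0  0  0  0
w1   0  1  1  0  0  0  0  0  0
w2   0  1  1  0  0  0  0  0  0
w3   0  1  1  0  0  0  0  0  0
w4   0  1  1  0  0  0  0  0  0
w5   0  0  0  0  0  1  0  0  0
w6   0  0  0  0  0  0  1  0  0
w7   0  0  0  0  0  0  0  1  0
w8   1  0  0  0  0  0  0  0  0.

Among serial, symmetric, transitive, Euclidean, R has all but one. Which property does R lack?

Serial: yes — every world has a successor (e.g. w0 R w0).
Symmetric: no — w3 R w1 but not w1 R w3.
Transitive: yes — every two-step R-path is closed by a direct edge.
Euclidean: yes — any two successors of a common world are R-related.
Only symmetric fails.

symmetric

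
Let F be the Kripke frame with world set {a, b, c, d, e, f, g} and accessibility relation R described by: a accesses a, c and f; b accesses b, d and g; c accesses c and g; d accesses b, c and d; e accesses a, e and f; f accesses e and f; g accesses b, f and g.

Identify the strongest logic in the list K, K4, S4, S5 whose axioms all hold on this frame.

K

Transitive (axiom 4): no — a R c and c R g, but not a R g.
Reflexive (axiom T): yes — every world is R-related to itself.
Euclidean (axiom 5): no — a R c and a R f, but not c R f.
So F validates K; K4 would additionally require R to be transitive. The strongest is K.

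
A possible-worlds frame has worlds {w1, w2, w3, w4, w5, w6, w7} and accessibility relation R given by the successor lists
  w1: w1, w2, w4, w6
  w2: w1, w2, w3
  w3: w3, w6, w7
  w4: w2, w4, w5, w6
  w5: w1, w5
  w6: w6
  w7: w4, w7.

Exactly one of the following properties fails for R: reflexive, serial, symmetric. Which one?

Reflexive: yes — every world is R-related to itself.
Serial: yes — every world has a successor (e.g. w1 R w1).
Symmetric: no — w1 R w4 but not w4 R w1.
Only symmetric fails.

symmetric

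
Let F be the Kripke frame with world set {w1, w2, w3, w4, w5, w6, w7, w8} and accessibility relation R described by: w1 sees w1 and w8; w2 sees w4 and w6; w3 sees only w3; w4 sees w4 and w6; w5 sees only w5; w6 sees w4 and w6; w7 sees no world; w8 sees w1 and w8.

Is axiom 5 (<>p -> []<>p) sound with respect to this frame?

Yes

Axiom 5 corresponds to the accessibility relation being Euclidean.
Euclidean: yes — any two successors of a common world are R-related.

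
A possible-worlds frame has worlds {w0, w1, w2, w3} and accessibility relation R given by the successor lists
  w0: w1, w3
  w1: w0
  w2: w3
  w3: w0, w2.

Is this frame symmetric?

Yes

Symmetric: yes — every pair in R has its reverse in R.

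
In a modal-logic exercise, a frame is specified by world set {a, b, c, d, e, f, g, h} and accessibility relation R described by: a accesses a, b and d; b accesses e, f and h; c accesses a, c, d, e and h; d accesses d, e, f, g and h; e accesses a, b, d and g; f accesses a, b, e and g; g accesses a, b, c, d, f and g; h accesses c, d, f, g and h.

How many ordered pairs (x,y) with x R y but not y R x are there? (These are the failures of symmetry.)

Enumerating: (a,b), (a,d), (b,h), (c,a), (c,d), (c,e), (d,f), (e,a), (e,g), (f,a), (f,e), (g,a), (g,b), (g,c), (h,f), (h,g).

16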